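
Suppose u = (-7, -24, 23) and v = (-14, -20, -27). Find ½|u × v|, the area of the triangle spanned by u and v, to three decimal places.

617.900

i: (-24)·(-27) - 23·(-20) = 648 - (-460) = 1108
j: 23·(-14) - (-7)·(-27) = -322 - 189 = -511
k: (-7)·(-20) - (-24)·(-14) = 140 - 336 = -196
u × v = (1108, -511, -196)
|u × v| = √(1108² + (-511)² + (-196)²) = √1527201 ≈ 1235.7997
area = ½ · 1235.7997 ≈ 617.900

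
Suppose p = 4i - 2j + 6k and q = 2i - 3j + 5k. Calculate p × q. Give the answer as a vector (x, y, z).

i: (-2)·5 - 6·(-3) = -10 - (-18) = 8
j: 6·2 - 4·5 = 12 - 20 = -8
k: 4·(-3) - (-2)·2 = -12 - (-4) = -8
p × q = (8, -8, -8)

(8, -8, -8)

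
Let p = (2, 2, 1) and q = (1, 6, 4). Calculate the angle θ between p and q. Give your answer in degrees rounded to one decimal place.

34.5

p · q = 2·1 + 2·6 + 1·4 = 2 + 12 + 4 = 18
|p|² = 4 + 4 + 1 = 9,  |p| = √9 ≈ 3.000000
|q|² = 1 + 36 + 16 = 53,  |q| = √53 ≈ 7.280110
cos θ = 18 / (3.000000 · 7.280110) ≈ 0.82416
θ = arccos(0.82416) ≈ 34.5°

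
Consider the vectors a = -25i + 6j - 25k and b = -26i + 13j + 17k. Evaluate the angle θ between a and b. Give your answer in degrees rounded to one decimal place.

a · b = (-25)·(-26) + 6·13 + (-25)·17 = 650 + 78 - 425 = 303
|a|² = 625 + 36 + 625 = 1286,  |a| = √1286 ≈ 35.860842
|b|² = 676 + 169 + 289 = 1134,  |b| = √1134 ≈ 33.674916
cos θ = 303 / (35.860842 · 33.674916) ≈ 0.25091
θ = arccos(0.25091) ≈ 75.5°

75.5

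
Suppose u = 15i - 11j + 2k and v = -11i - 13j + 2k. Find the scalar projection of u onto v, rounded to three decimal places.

u · v = 15·(-11) + (-11)·(-13) + 2·2 = -165 + 143 + 4 = -18
|v| = √(121 + 169 + 4) = √294 ≈ 17.1464
comp_v u = -18 / √294 ≈ -1.050

-1.050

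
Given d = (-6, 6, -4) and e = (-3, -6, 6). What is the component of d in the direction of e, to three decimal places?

-4.667

d · e = (-6)·(-3) + 6·(-6) + (-4)·6 = 18 - 36 - 24 = -42
|e| = √(9 + 36 + 36) = √81 ≈ 9.0000
comp_e d = -42 / √81 ≈ -4.667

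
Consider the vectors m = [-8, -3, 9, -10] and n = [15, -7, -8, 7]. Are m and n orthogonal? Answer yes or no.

no

m · n = (-8)·15 + (-3)·(-7) + 9·(-8) + (-10)·7 = -120 + 21 - 72 - 70 = -241
Nonzero, so the vectors are not orthogonal.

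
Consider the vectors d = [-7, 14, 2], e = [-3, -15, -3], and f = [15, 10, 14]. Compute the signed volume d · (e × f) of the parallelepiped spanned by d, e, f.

e × f:
i: (-15)·14 - (-3)·10 = -210 - (-30) = -180
j: (-3)·15 - (-3)·14 = -45 - (-42) = -3
k: (-3)·10 - (-15)·15 = -30 - (-225) = 195
e × f = (-180, -3, 195)
d · (e × f) = (-7)·(-180) + 14·(-3) + 2·195 = 1260 - 42 + 390 = 1608

1608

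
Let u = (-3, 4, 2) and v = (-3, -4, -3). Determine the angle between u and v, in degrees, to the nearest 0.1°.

114.5

u · v = (-3)·(-3) + 4·(-4) + 2·(-3) = 9 - 16 - 6 = -13
|u|² = 9 + 16 + 4 = 29,  |u| = √29 ≈ 5.385165
|v|² = 9 + 16 + 9 = 34,  |v| = √34 ≈ 5.830952
cos θ = -13 / (5.385165 · 5.830952) ≈ -0.41400
θ = arccos(-0.41400) ≈ 114.5°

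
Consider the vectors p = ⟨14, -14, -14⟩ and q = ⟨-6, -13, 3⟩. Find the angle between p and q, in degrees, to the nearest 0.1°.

p · q = 14·(-6) + (-14)·(-13) + (-14)·3 = -84 + 182 - 42 = 56
|p|² = 196 + 196 + 196 = 588,  |p| = √588 ≈ 24.248711
|q|² = 36 + 169 + 9 = 214,  |q| = √214 ≈ 14.628739
cos θ = 56 / (24.248711 · 14.628739) ≈ 0.15787
θ = arccos(0.15787) ≈ 80.9°

80.9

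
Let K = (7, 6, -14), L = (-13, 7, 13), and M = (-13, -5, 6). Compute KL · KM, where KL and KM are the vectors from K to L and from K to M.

929

KL = L − K = (-20, 1, 27)
KM = M − K = (-20, -11, 20)
KL · KM = (-20)·(-20) + 1·(-11) + 27·20 = 400 - 11 + 540 = 929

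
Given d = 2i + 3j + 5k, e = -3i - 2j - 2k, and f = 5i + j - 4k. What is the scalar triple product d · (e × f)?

e × f:
i: (-2)·(-4) - (-2)·1 = 8 - (-2) = 10
j: (-2)·5 - (-3)·(-4) = -10 - 12 = -22
k: (-3)·1 - (-2)·5 = -3 - (-10) = 7
e × f = (10, -22, 7)
d · (e × f) = 2·10 + 3·(-22) + 5·7 = 20 - 66 + 35 = -11

-11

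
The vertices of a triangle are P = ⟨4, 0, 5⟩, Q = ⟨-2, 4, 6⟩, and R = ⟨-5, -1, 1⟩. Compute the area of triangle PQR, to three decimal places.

27.740

PQ = (-6, 4, 1),  PR = (-9, -1, -4)
i: 4·(-4) - 1·(-1) = -16 - (-1) = -15
j: 1·(-9) - (-6)·(-4) = -9 - 24 = -33
k: (-6)·(-1) - 4·(-9) = 6 - (-36) = 42
PQ × PR = (-15, -33, 42)
|PQ × PR| = √3078 ≈ 55.4797
area = ½ · 55.4797 ≈ 27.740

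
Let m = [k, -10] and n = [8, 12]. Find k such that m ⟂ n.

15

m · n = k·8 + (-10)·12 = -120 + 8k
Set equal to 0: 8k = 120, so k = 15.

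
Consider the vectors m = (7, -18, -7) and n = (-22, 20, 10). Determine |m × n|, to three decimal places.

272.382

i: (-18)·10 - (-7)·20 = -180 - (-140) = -40
j: (-7)·(-22) - 7·10 = 154 - 70 = 84
k: 7·20 - (-18)·(-22) = 140 - 396 = -256
m × n = (-40, 84, -256)
|m × n| = √((-40)² + 84² + (-256)²) = √74192 ≈ 272.3821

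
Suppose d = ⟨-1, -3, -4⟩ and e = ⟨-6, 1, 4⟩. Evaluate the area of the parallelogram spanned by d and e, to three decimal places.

i: (-3)·4 - (-4)·1 = -12 - (-4) = -8
j: (-4)·(-6) - (-1)·4 = 24 - (-4) = 28
k: (-1)·1 - (-3)·(-6) = -1 - 18 = -19
d × e = (-8, 28, -19)
|d × e| = √((-8)² + 28² + (-19)²) = √1209 ≈ 34.7707

34.771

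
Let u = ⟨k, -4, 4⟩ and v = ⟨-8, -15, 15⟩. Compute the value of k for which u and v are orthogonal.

15

u · v = k·(-8) + (-4)·(-15) + 4·15 = 120 - 8k
Set equal to 0: -8k = -120, so k = 15.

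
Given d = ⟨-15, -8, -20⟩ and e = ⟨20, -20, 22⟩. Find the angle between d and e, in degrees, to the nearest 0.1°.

128.1

d · e = (-15)·20 + (-8)·(-20) + (-20)·22 = -300 + 160 - 440 = -580
|d|² = 225 + 64 + 400 = 689,  |d| = √689 ≈ 26.248809
|e|² = 400 + 400 + 484 = 1284,  |e| = √1284 ≈ 35.832946
cos θ = -580 / (26.248809 · 35.832946) ≈ -0.61665
θ = arccos(-0.61665) ≈ 128.1°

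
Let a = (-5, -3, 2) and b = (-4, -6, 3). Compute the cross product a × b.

i: (-3)·3 - 2·(-6) = -9 - (-12) = 3
j: 2·(-4) - (-5)·3 = -8 - (-15) = 7
k: (-5)·(-6) - (-3)·(-4) = 30 - 12 = 18
a × b = (3, 7, 18)

(3, 7, 18)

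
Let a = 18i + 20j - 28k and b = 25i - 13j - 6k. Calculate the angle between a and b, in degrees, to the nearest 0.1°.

71.3

a · b = 18·25 + 20·(-13) + (-28)·(-6) = 450 - 260 + 168 = 358
|a|² = 324 + 400 + 784 = 1508,  |a| = √1508 ≈ 38.832976
|b|² = 625 + 169 + 36 = 830,  |b| = √830 ≈ 28.809721
cos θ = 358 / (38.832976 · 28.809721) ≈ 0.32000
θ = arccos(0.32000) ≈ 71.3°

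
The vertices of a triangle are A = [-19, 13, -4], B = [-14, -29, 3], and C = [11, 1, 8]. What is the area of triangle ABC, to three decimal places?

640.098

AB = (5, -42, 7),  AC = (30, -12, 12)
i: (-42)·12 - 7·(-12) = -504 - (-84) = -420
j: 7·30 - 5·12 = 210 - 60 = 150
k: 5·(-12) - (-42)·30 = -60 - (-1260) = 1200
AB × AC = (-420, 150, 1200)
|AB × AC| = √1638900 ≈ 1280.1953
area = ½ · 1280.1953 ≈ 640.098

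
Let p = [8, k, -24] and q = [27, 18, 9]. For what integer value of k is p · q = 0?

p · q = 8·27 + k·18 + (-24)·9 = 0 + 18k
Set equal to 0: 18k = 0, so k = 0.

0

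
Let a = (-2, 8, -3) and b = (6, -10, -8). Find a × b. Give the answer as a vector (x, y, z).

(-94, -34, -28)

i: 8·(-8) - (-3)·(-10) = -64 - 30 = -94
j: (-3)·6 - (-2)·(-8) = -18 - 16 = -34
k: (-2)·(-10) - 8·6 = 20 - 48 = -28
a × b = (-94, -34, -28)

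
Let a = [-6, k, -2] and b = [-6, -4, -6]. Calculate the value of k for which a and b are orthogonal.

12

a · b = (-6)·(-6) + k·(-4) + (-2)·(-6) = 48 - 4k
Set equal to 0: -4k = -48, so k = 12.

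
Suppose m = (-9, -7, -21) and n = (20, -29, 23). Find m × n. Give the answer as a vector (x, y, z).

(-770, -213, 401)

i: (-7)·23 - (-21)·(-29) = -161 - 609 = -770
j: (-21)·20 - (-9)·23 = -420 - (-207) = -213
k: (-9)·(-29) - (-7)·20 = 261 - (-140) = 401
m × n = (-770, -213, 401)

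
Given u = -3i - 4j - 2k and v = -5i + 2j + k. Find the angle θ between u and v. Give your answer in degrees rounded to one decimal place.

80.2

u · v = (-3)·(-5) + (-4)·2 + (-2)·1 = 15 - 8 - 2 = 5
|u|² = 9 + 16 + 4 = 29,  |u| = √29 ≈ 5.385165
|v|² = 25 + 4 + 1 = 30,  |v| = √30 ≈ 5.477226
cos θ = 5 / (5.385165 · 5.477226) ≈ 0.16952
θ = arccos(0.16952) ≈ 80.2°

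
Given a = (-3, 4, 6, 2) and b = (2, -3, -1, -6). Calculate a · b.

-36

a · b = (-3)·2 + 4·(-3) + 6·(-1) + 2·(-6) = -6 - 12 - 6 - 12 = -36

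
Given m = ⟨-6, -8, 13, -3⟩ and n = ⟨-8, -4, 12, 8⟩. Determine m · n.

212

m · n = (-6)·(-8) + (-8)·(-4) + 13·12 + (-3)·8 = 48 + 32 + 156 - 24 = 212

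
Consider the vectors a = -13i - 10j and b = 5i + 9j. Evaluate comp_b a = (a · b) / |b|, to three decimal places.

-15.055

a · b = (-13)·5 + (-10)·9 = -65 - 90 = -155
|b| = √(25 + 81) = √106 ≈ 10.2956
comp_b a = -155 / √106 ≈ -15.055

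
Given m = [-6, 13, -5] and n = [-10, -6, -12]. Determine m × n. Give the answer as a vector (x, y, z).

i: 13·(-12) - (-5)·(-6) = -156 - 30 = -186
j: (-5)·(-10) - (-6)·(-12) = 50 - 72 = -22
k: (-6)·(-6) - 13·(-10) = 36 - (-130) = 166
m × n = (-186, -22, 166)

(-186, -22, 166)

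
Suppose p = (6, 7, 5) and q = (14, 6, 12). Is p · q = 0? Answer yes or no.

no

p · q = 6·14 + 7·6 + 5·12 = 84 + 42 + 60 = 186
Nonzero, so the vectors are not orthogonal.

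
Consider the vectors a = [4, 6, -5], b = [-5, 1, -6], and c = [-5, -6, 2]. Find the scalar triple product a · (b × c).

-71

b × c:
i: 1·2 - (-6)·(-6) = 2 - 36 = -34
j: (-6)·(-5) - (-5)·2 = 30 - (-10) = 40
k: (-5)·(-6) - 1·(-5) = 30 - (-5) = 35
b × c = (-34, 40, 35)
a · (b × c) = 4·(-34) + 6·40 + (-5)·35 = -136 + 240 - 175 = -71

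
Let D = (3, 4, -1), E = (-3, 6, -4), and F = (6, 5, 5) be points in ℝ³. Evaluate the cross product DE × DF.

(15, 27, -12)

DE = (-6, 2, -3)
DF = (3, 1, 6)
i: 2·6 - (-3)·1 = 12 - (-3) = 15
j: (-3)·3 - (-6)·6 = -9 - (-36) = 27
k: (-6)·1 - 2·3 = -6 - 6 = -12
DE × DF = (15, 27, -12)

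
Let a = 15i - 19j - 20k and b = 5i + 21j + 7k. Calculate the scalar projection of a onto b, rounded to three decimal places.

-20.446

a · b = 15·5 + (-19)·21 + (-20)·7 = 75 - 399 - 140 = -464
|b| = √(25 + 441 + 49) = √515 ≈ 22.6936
comp_b a = -464 / √515 ≈ -20.446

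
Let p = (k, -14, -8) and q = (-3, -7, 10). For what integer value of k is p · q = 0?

6

p · q = k·(-3) + (-14)·(-7) + (-8)·10 = 18 - 3k
Set equal to 0: -3k = -18, so k = 6.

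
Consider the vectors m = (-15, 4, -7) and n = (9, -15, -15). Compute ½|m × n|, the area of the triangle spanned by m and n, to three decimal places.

190.978

i: 4·(-15) - (-7)·(-15) = -60 - 105 = -165
j: (-7)·9 - (-15)·(-15) = -63 - 225 = -288
k: (-15)·(-15) - 4·9 = 225 - 36 = 189
m × n = (-165, -288, 189)
|m × n| = √((-165)² + (-288)² + 189²) = √145890 ≈ 381.9555
area = ½ · 381.9555 ≈ 190.978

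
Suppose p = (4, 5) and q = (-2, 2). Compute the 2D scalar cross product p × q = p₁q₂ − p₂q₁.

4·2 - 5·(-2) = 8 - (-10) = 18

18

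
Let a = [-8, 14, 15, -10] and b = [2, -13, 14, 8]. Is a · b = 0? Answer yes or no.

no

a · b = (-8)·2 + 14·(-13) + 15·14 + (-10)·8 = -16 - 182 + 210 - 80 = -68
Nonzero, so the vectors are not orthogonal.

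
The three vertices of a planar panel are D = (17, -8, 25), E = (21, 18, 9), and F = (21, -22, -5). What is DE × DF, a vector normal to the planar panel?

(-1004, 56, -160)

DE = (4, 26, -16)
DF = (4, -14, -30)
i: 26·(-30) - (-16)·(-14) = -780 - 224 = -1004
j: (-16)·4 - 4·(-30) = -64 - (-120) = 56
k: 4·(-14) - 26·4 = -56 - 104 = -160
DE × DF = (-1004, 56, -160)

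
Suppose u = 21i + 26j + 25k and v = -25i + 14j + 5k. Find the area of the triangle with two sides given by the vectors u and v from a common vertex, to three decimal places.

606.720

i: 26·5 - 25·14 = 130 - 350 = -220
j: 25·(-25) - 21·5 = -625 - 105 = -730
k: 21·14 - 26·(-25) = 294 - (-650) = 944
u × v = (-220, -730, 944)
|u × v| = √((-220)² + (-730)² + 944²) = √1472436 ≈ 1213.4397
area = ½ · 1213.4397 ≈ 606.720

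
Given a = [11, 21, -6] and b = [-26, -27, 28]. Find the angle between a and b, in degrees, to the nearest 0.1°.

a · b = 11·(-26) + 21·(-27) + (-6)·28 = -286 - 567 - 168 = -1021
|a|² = 121 + 441 + 36 = 598,  |a| = √598 ≈ 24.454039
|b|² = 676 + 729 + 784 = 2189,  |b| = √2189 ≈ 46.786750
cos θ = -1021 / (24.454039 · 46.786750) ≈ -0.89239
θ = arccos(-0.89239) ≈ 153.2°

153.2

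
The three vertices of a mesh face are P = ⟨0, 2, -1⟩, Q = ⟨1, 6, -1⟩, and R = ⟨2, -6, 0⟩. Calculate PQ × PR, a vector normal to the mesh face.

(4, -1, -16)

PQ = (1, 4, 0)
PR = (2, -8, 1)
i: 4·1 - 0·(-8) = 4 - 0 = 4
j: 0·2 - 1·1 = 0 - 1 = -1
k: 1·(-8) - 4·2 = -8 - 8 = -16
PQ × PR = (4, -1, -16)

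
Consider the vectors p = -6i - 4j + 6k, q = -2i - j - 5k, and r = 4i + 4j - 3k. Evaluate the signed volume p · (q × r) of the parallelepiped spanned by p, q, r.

q × r:
i: (-1)·(-3) - (-5)·4 = 3 - (-20) = 23
j: (-5)·4 - (-2)·(-3) = -20 - 6 = -26
k: (-2)·4 - (-1)·4 = -8 - (-4) = -4
q × r = (23, -26, -4)
p · (q × r) = (-6)·23 + (-4)·(-26) + 6·(-4) = -138 + 104 - 24 = -58

-58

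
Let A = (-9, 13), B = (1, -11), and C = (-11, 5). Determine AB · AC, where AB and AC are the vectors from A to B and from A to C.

AB = B − A = (10, -24)
AC = C − A = (-2, -8)
AB · AC = 10·(-2) + (-24)·(-8) = -20 + 192 = 172

172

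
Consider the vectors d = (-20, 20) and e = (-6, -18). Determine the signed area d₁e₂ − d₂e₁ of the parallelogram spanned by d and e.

(-20)·(-18) - 20·(-6) = 360 - (-120) = 480

480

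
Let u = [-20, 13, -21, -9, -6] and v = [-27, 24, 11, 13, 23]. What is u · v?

366

u · v = (-20)·(-27) + 13·24 + (-21)·11 + (-9)·13 + (-6)·23 = 540 + 312 - 231 - 117 - 138 = 366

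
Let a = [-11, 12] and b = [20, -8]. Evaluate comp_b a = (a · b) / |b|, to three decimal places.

-14.670

a · b = (-11)·20 + 12·(-8) = -220 - 96 = -316
|b| = √(400 + 64) = √464 ≈ 21.5407
comp_b a = -316 / √464 ≈ -14.670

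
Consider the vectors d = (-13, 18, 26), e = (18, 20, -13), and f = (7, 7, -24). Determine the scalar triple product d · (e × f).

e × f:
i: 20·(-24) - (-13)·7 = -480 - (-91) = -389
j: (-13)·7 - 18·(-24) = -91 - (-432) = 341
k: 18·7 - 20·7 = 126 - 140 = -14
e × f = (-389, 341, -14)
d · (e × f) = (-13)·(-389) + 18·341 + 26·(-14) = 5057 + 6138 - 364 = 10831

10831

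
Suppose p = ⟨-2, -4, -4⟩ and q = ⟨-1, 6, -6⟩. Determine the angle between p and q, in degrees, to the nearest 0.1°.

87.8

p · q = (-2)·(-1) + (-4)·6 + (-4)·(-6) = 2 - 24 + 24 = 2
|p|² = 4 + 16 + 16 = 36,  |p| = √36 ≈ 6.000000
|q|² = 1 + 36 + 36 = 73,  |q| = √73 ≈ 8.544004
cos θ = 2 / (6.000000 · 8.544004) ≈ 0.03901
θ = arccos(0.03901) ≈ 87.8°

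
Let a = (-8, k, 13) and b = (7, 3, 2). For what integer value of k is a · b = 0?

10

a · b = (-8)·7 + k·3 + 13·2 = -30 + 3k
Set equal to 0: 3k = 30, so k = 10.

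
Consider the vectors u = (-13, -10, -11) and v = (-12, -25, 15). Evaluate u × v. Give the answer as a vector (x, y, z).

i: (-10)·15 - (-11)·(-25) = -150 - 275 = -425
j: (-11)·(-12) - (-13)·15 = 132 - (-195) = 327
k: (-13)·(-25) - (-10)·(-12) = 325 - 120 = 205
u × v = (-425, 327, 205)

(-425, 327, 205)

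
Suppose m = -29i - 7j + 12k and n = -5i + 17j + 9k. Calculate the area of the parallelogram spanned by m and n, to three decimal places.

624.879

i: (-7)·9 - 12·17 = -63 - 204 = -267
j: 12·(-5) - (-29)·9 = -60 - (-261) = 201
k: (-29)·17 - (-7)·(-5) = -493 - 35 = -528
m × n = (-267, 201, -528)
|m × n| = √((-267)² + 201² + (-528)²) = √390474 ≈ 624.8792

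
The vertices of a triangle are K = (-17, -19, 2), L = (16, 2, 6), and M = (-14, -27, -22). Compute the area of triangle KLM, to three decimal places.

493.996

KL = (33, 21, 4),  KM = (3, -8, -24)
i: 21·(-24) - 4·(-8) = -504 - (-32) = -472
j: 4·3 - 33·(-24) = 12 - (-792) = 804
k: 33·(-8) - 21·3 = -264 - 63 = -327
KL × KM = (-472, 804, -327)
|KL × KM| = √976129 ≈ 987.9924
area = ½ · 987.9924 ≈ 493.996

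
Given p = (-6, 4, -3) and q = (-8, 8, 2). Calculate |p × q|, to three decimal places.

50.754

i: 4·2 - (-3)·8 = 8 - (-24) = 32
j: (-3)·(-8) - (-6)·2 = 24 - (-12) = 36
k: (-6)·8 - 4·(-8) = -48 - (-32) = -16
p × q = (32, 36, -16)
|p × q| = √(32² + 36² + (-16)²) = √2576 ≈ 50.7543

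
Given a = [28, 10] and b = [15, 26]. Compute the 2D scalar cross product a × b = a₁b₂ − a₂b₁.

28·26 - 10·15 = 728 - 150 = 578

578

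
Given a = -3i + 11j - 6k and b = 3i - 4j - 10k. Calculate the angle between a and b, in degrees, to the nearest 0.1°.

87.2

a · b = (-3)·3 + 11·(-4) + (-6)·(-10) = -9 - 44 + 60 = 7
|a|² = 9 + 121 + 36 = 166,  |a| = √166 ≈ 12.884099
|b|² = 9 + 16 + 100 = 125,  |b| = √125 ≈ 11.180340
cos θ = 7 / (12.884099 · 11.180340) ≈ 0.04859
θ = arccos(0.04859) ≈ 87.2°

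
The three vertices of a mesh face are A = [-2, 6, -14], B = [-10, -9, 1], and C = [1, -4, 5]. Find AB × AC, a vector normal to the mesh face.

AB = (-8, -15, 15)
AC = (3, -10, 19)
i: (-15)·19 - 15·(-10) = -285 - (-150) = -135
j: 15·3 - (-8)·19 = 45 - (-152) = 197
k: (-8)·(-10) - (-15)·3 = 80 - (-45) = 125
AB × AC = (-135, 197, 125)

(-135, 197, 125)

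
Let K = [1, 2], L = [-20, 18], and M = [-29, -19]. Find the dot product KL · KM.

KL = L − K = (-21, 16)
KM = M − K = (-30, -21)
KL · KM = (-21)·(-30) + 16·(-21) = 630 - 336 = 294

294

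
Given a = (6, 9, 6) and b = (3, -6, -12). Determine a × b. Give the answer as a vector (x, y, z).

i: 9·(-12) - 6·(-6) = -108 - (-36) = -72
j: 6·3 - 6·(-12) = 18 - (-72) = 90
k: 6·(-6) - 9·3 = -36 - 27 = -63
a × b = (-72, 90, -63)

(-72, 90, -63)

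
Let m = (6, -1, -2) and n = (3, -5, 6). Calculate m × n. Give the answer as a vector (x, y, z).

i: (-1)·6 - (-2)·(-5) = -6 - 10 = -16
j: (-2)·3 - 6·6 = -6 - 36 = -42
k: 6·(-5) - (-1)·3 = -30 - (-3) = -27
m × n = (-16, -42, -27)

(-16, -42, -27)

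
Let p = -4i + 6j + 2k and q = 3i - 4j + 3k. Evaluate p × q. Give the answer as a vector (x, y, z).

(26, 18, -2)

i: 6·3 - 2·(-4) = 18 - (-8) = 26
j: 2·3 - (-4)·3 = 6 - (-12) = 18
k: (-4)·(-4) - 6·3 = 16 - 18 = -2
p × q = (26, 18, -2)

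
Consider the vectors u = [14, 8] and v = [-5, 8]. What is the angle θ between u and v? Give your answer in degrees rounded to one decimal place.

u · v = 14·(-5) + 8·8 = -70 + 64 = -6
|u|² = 196 + 64 = 260,  |u| = √260 ≈ 16.124515
|v|² = 25 + 64 = 89,  |v| = √89 ≈ 9.433981
cos θ = -6 / (16.124515 · 9.433981) ≈ -0.03944
θ = arccos(-0.03944) ≈ 92.3°

92.3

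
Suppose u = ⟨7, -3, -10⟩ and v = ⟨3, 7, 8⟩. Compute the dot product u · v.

u · v = 7·3 + (-3)·7 + (-10)·8 = 21 - 21 - 80 = -80

-80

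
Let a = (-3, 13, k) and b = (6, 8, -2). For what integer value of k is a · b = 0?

43

a · b = (-3)·6 + 13·8 + k·(-2) = 86 - 2k
Set equal to 0: -2k = -86, so k = 43.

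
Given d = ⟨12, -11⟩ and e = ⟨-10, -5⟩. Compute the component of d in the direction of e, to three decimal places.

-5.814

d · e = 12·(-10) + (-11)·(-5) = -120 + 55 = -65
|e| = √(100 + 25) = √125 ≈ 11.1803
comp_e d = -65 / √125 ≈ -5.814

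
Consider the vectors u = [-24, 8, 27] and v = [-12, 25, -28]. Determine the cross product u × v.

(-899, -996, -504)

i: 8·(-28) - 27·25 = -224 - 675 = -899
j: 27·(-12) - (-24)·(-28) = -324 - 672 = -996
k: (-24)·25 - 8·(-12) = -600 - (-96) = -504
u × v = (-899, -996, -504)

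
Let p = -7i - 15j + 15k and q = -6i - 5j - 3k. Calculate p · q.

72

p · q = (-7)·(-6) + (-15)·(-5) + 15·(-3) = 42 + 75 - 45 = 72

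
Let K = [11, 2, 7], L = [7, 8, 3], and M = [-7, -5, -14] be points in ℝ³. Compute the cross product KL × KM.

KL = (-4, 6, -4)
KM = (-18, -7, -21)
i: 6·(-21) - (-4)·(-7) = -126 - 28 = -154
j: (-4)·(-18) - (-4)·(-21) = 72 - 84 = -12
k: (-4)·(-7) - 6·(-18) = 28 - (-108) = 136
KL × KM = (-154, -12, 136)

(-154, -12, 136)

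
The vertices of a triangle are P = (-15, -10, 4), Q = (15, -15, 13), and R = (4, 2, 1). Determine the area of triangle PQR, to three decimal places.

PQ = (30, -5, 9),  PR = (19, 12, -3)
i: (-5)·(-3) - 9·12 = 15 - 108 = -93
j: 9·19 - 30·(-3) = 171 - (-90) = 261
k: 30·12 - (-5)·19 = 360 - (-95) = 455
PQ × PR = (-93, 261, 455)
|PQ × PR| = √283795 ≈ 532.7241
area = ½ · 532.7241 ≈ 266.362

266.362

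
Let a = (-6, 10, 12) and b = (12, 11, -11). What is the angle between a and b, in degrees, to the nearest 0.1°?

a · b = (-6)·12 + 10·11 + 12·(-11) = -72 + 110 - 132 = -94
|a|² = 36 + 100 + 144 = 280,  |a| = √280 ≈ 16.733201
|b|² = 144 + 121 + 121 = 386,  |b| = √386 ≈ 19.646883
cos θ = -94 / (16.733201 · 19.646883) ≈ -0.28593
θ = arccos(-0.28593) ≈ 106.6°

106.6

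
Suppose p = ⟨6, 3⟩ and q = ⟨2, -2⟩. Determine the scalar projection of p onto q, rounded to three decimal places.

2.121

p · q = 6·2 + 3·(-2) = 12 - 6 = 6
|q| = √(4 + 4) = √8 ≈ 2.8284
comp_q p = 6 / √8 ≈ 2.121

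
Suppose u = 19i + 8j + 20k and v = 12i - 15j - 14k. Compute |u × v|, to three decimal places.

660.712

i: 8·(-14) - 20·(-15) = -112 - (-300) = 188
j: 20·12 - 19·(-14) = 240 - (-266) = 506
k: 19·(-15) - 8·12 = -285 - 96 = -381
u × v = (188, 506, -381)
|u × v| = √(188² + 506² + (-381)²) = √436541 ≈ 660.7125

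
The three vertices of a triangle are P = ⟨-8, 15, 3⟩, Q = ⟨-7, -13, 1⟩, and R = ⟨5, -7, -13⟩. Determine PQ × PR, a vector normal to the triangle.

(404, -10, 342)

PQ = (1, -28, -2)
PR = (13, -22, -16)
i: (-28)·(-16) - (-2)·(-22) = 448 - 44 = 404
j: (-2)·13 - 1·(-16) = -26 - (-16) = -10
k: 1·(-22) - (-28)·13 = -22 - (-364) = 342
PQ × PR = (404, -10, 342)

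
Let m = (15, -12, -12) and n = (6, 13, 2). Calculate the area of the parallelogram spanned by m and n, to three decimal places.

314.829

i: (-12)·2 - (-12)·13 = -24 - (-156) = 132
j: (-12)·6 - 15·2 = -72 - 30 = -102
k: 15·13 - (-12)·6 = 195 - (-72) = 267
m × n = (132, -102, 267)
|m × n| = √(132² + (-102)² + 267²) = √99117 ≈ 314.8285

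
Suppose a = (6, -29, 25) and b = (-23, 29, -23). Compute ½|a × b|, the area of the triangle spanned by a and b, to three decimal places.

i: (-29)·(-23) - 25·29 = 667 - 725 = -58
j: 25·(-23) - 6·(-23) = -575 - (-138) = -437
k: 6·29 - (-29)·(-23) = 174 - 667 = -493
a × b = (-58, -437, -493)
|a × b| = √((-58)² + (-437)² + (-493)²) = √437382 ≈ 661.3486
area = ½ · 661.3486 ≈ 330.674

330.674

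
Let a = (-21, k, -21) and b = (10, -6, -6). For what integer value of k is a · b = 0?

a · b = (-21)·10 + k·(-6) + (-21)·(-6) = -84 - 6k
Set equal to 0: -6k = 84, so k = -14.

-14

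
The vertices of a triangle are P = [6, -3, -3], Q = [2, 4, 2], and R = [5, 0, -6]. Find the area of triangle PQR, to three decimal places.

PQ = (-4, 7, 5),  PR = (-1, 3, -3)
i: 7·(-3) - 5·3 = -21 - 15 = -36
j: 5·(-1) - (-4)·(-3) = -5 - 12 = -17
k: (-4)·3 - 7·(-1) = -12 - (-7) = -5
PQ × PR = (-36, -17, -5)
|PQ × PR| = √1610 ≈ 40.1248
area = ½ · 40.1248 ≈ 20.062

20.062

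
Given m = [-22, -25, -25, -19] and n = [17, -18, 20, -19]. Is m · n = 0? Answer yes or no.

no

m · n = (-22)·17 + (-25)·(-18) + (-25)·20 + (-19)·(-19) = -374 + 450 - 500 + 361 = -63
Nonzero, so the vectors are not orthogonal.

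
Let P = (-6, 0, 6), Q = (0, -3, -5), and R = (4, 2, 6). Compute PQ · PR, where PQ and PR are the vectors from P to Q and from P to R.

PQ = Q − P = (6, -3, -11)
PR = R − P = (10, 2, 0)
PQ · PR = 6·10 + (-3)·2 + (-11)·0 = 60 - 6 + 0 = 54

54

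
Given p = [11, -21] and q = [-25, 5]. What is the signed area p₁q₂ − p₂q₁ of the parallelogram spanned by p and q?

11·5 - (-21)·(-25) = 55 - 525 = -470

-470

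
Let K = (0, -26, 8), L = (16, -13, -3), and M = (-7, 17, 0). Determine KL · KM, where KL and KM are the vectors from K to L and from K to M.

KL = L − K = (16, 13, -11)
KM = M − K = (-7, 43, -8)
KL · KM = 16·(-7) + 13·43 + (-11)·(-8) = -112 + 559 + 88 = 535

535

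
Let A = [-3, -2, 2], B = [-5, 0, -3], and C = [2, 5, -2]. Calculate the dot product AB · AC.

24

AB = B − A = (-2, 2, -5)
AC = C − A = (5, 7, -4)
AB · AC = (-2)·5 + 2·7 + (-5)·(-4) = -10 + 14 + 20 = 24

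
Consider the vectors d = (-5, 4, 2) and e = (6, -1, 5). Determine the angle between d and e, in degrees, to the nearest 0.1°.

117.0

d · e = (-5)·6 + 4·(-1) + 2·5 = -30 - 4 + 10 = -24
|d|² = 25 + 16 + 4 = 45,  |d| = √45 ≈ 6.708204
|e|² = 36 + 1 + 25 = 62,  |e| = √62 ≈ 7.874008
cos θ = -24 / (6.708204 · 7.874008) ≈ -0.45437
θ = arccos(-0.45437) ≈ 117.0°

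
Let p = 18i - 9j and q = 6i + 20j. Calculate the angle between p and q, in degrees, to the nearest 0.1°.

p · q = 18·6 + (-9)·20 = 108 - 180 = -72
|p|² = 324 + 81 = 405,  |p| = √405 ≈ 20.124612
|q|² = 36 + 400 = 436,  |q| = √436 ≈ 20.880613
cos θ = -72 / (20.124612 · 20.880613) ≈ -0.17134
θ = arccos(-0.17134) ≈ 99.9°

99.9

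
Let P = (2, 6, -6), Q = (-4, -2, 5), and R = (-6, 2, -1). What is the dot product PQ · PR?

135

PQ = Q − P = (-6, -8, 11)
PR = R − P = (-8, -4, 5)
PQ · PR = (-6)·(-8) + (-8)·(-4) + 11·5 = 48 + 32 + 55 = 135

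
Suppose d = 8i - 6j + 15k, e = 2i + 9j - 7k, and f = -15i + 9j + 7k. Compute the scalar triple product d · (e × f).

e × f:
i: 9·7 - (-7)·9 = 63 - (-63) = 126
j: (-7)·(-15) - 2·7 = 105 - 14 = 91
k: 2·9 - 9·(-15) = 18 - (-135) = 153
e × f = (126, 91, 153)
d · (e × f) = 8·126 + (-6)·91 + 15·153 = 1008 - 546 + 2295 = 2757

2757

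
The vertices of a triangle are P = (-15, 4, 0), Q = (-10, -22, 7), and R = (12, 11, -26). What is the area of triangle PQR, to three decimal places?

509.426

PQ = (5, -26, 7),  PR = (27, 7, -26)
i: (-26)·(-26) - 7·7 = 676 - 49 = 627
j: 7·27 - 5·(-26) = 189 - (-130) = 319
k: 5·7 - (-26)·27 = 35 - (-702) = 737
PQ × PR = (627, 319, 737)
|PQ × PR| = √1038059 ≈ 1018.8518
area = ½ · 1018.8518 ≈ 509.426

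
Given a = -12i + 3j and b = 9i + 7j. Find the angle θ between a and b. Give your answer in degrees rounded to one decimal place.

128.1

a · b = (-12)·9 + 3·7 = -108 + 21 = -87
|a|² = 144 + 9 = 153,  |a| = √153 ≈ 12.369317
|b|² = 81 + 49 = 130,  |b| = √130 ≈ 11.401754
cos θ = -87 / (12.369317 · 11.401754) ≈ -0.61688
θ = arccos(-0.61688) ≈ 128.1°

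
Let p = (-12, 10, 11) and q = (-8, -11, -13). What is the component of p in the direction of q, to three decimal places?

-8.344

p · q = (-12)·(-8) + 10·(-11) + 11·(-13) = 96 - 110 - 143 = -157
|q| = √(64 + 121 + 169) = √354 ≈ 18.8149
comp_q p = -157 / √354 ≈ -8.344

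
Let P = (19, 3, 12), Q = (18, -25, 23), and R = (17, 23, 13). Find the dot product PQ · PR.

PQ = Q − P = (-1, -28, 11)
PR = R − P = (-2, 20, 1)
PQ · PR = (-1)·(-2) + (-28)·20 + 11·1 = 2 - 560 + 11 = -547

-547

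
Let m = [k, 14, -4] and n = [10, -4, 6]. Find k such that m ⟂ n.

m · n = k·10 + 14·(-4) + (-4)·6 = -80 + 10k
Set equal to 0: 10k = 80, so k = 8.

8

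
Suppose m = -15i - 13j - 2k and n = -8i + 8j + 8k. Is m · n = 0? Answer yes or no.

m · n = (-15)·(-8) + (-13)·8 + (-2)·8 = 120 - 104 - 16 = 0
Zero, so the vectors are orthogonal.

yes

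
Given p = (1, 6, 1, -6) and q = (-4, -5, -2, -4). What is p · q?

-12

p · q = 1·(-4) + 6·(-5) + 1·(-2) + (-6)·(-4) = -4 - 30 - 2 + 24 = -12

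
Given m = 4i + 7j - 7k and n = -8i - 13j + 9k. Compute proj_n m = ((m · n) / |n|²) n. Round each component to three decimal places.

m · n = 4·(-8) + 7·(-13) + (-7)·9 = -32 - 91 - 63 = -186
|n|² = 64 + 169 + 81 = 314
proj_n m = (-186/314) · (-8, -13, 9) ≈ (4.739, 7.701, -5.331)

(4.739, 7.701, -5.331)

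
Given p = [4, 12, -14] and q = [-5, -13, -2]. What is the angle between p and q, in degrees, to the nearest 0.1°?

123.9

p · q = 4·(-5) + 12·(-13) + (-14)·(-2) = -20 - 156 + 28 = -148
|p|² = 16 + 144 + 196 = 356,  |p| = √356 ≈ 18.867962
|q|² = 25 + 169 + 4 = 198,  |q| = √198 ≈ 14.071247
cos θ = -148 / (18.867962 · 14.071247) ≈ -0.55745
θ = arccos(-0.55745) ≈ 123.9°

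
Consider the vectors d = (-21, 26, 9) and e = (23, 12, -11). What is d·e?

d · e = (-21)·23 + 26·12 + 9·(-11) = -483 + 312 - 99 = -270

-270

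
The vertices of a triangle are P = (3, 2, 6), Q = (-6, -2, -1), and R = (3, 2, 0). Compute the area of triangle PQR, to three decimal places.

PQ = (-9, -4, -7),  PR = (0, 0, -6)
i: (-4)·(-6) - (-7)·0 = 24 - 0 = 24
j: (-7)·0 - (-9)·(-6) = 0 - 54 = -54
k: (-9)·0 - (-4)·0 = 0 - 0 = 0
PQ × PR = (24, -54, 0)
|PQ × PR| = √3492 ≈ 59.0931
area = ½ · 59.0931 ≈ 29.547

29.547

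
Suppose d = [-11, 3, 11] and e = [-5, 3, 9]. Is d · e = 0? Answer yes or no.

no

d · e = (-11)·(-5) + 3·3 + 11·9 = 55 + 9 + 99 = 163
Nonzero, so the vectors are not orthogonal.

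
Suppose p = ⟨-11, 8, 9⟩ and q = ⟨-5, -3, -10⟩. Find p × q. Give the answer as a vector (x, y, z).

(-53, -155, 73)

i: 8·(-10) - 9·(-3) = -80 - (-27) = -53
j: 9·(-5) - (-11)·(-10) = -45 - 110 = -155
k: (-11)·(-3) - 8·(-5) = 33 - (-40) = 73
p × q = (-53, -155, 73)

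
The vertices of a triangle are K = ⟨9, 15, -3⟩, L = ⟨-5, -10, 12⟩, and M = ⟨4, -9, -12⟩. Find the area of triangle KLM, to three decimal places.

326.782

KL = (-14, -25, 15),  KM = (-5, -24, -9)
i: (-25)·(-9) - 15·(-24) = 225 - (-360) = 585
j: 15·(-5) - (-14)·(-9) = -75 - 126 = -201
k: (-14)·(-24) - (-25)·(-5) = 336 - 125 = 211
KL × KM = (585, -201, 211)
|KL × KM| = √427147 ≈ 653.5648
area = ½ · 653.5648 ≈ 326.782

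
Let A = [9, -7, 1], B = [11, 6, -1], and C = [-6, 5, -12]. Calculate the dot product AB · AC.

152

AB = B − A = (2, 13, -2)
AC = C − A = (-15, 12, -13)
AB · AC = 2·(-15) + 13·12 + (-2)·(-13) = -30 + 156 + 26 = 152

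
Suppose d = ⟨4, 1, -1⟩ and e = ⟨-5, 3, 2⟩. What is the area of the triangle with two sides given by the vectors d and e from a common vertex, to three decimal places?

i: 1·2 - (-1)·3 = 2 - (-3) = 5
j: (-1)·(-5) - 4·2 = 5 - 8 = -3
k: 4·3 - 1·(-5) = 12 - (-5) = 17
d × e = (5, -3, 17)
|d × e| = √(5² + (-3)² + 17²) = √323 ≈ 17.9722
area = ½ · 17.9722 ≈ 8.986

8.986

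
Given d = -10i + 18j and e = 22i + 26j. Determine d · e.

d · e = (-10)·22 + 18·26 = -220 + 468 = 248

248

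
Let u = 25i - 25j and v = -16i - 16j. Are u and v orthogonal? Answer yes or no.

u · v = 25·(-16) + (-25)·(-16) = -400 + 400 = 0
Zero, so the vectors are orthogonal.

yes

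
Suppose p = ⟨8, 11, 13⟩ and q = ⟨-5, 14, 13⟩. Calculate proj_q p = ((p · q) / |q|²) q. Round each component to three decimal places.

p · q = 8·(-5) + 11·14 + 13·13 = -40 + 154 + 169 = 283
|q|² = 25 + 196 + 169 = 390
proj_q p = (283/390) · (-5, 14, 13) ≈ (-3.628, 10.159, 9.433)

(-3.628, 10.159, 9.433)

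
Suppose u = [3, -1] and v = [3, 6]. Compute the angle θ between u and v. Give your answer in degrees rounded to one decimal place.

81.9

u · v = 3·3 + (-1)·6 = 9 - 6 = 3
|u|² = 9 + 1 = 10,  |u| = √10 ≈ 3.162278
|v|² = 9 + 36 = 45,  |v| = √45 ≈ 6.708204
cos θ = 3 / (3.162278 · 6.708204) ≈ 0.14142
θ = arccos(0.14142) ≈ 81.9°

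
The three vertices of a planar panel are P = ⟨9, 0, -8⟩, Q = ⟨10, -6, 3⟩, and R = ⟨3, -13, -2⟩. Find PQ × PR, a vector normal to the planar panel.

PQ = (1, -6, 11)
PR = (-6, -13, 6)
i: (-6)·6 - 11·(-13) = -36 - (-143) = 107
j: 11·(-6) - 1·6 = -66 - 6 = -72
k: 1·(-13) - (-6)·(-6) = -13 - 36 = -49
PQ × PR = (107, -72, -49)

(107, -72, -49)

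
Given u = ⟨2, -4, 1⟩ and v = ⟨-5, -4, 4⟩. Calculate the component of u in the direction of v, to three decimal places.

u · v = 2·(-5) + (-4)·(-4) + 1·4 = -10 + 16 + 4 = 10
|v| = √(25 + 16 + 16) = √57 ≈ 7.5498
comp_v u = 10 / √57 ≈ 1.325

1.325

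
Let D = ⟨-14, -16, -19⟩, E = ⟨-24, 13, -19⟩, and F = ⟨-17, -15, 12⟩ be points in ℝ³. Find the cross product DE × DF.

DE = (-10, 29, 0)
DF = (-3, 1, 31)
i: 29·31 - 0·1 = 899 - 0 = 899
j: 0·(-3) - (-10)·31 = 0 - (-310) = 310
k: (-10)·1 - 29·(-3) = -10 - (-87) = 77
DE × DF = (899, 310, 77)

(899, 310, 77)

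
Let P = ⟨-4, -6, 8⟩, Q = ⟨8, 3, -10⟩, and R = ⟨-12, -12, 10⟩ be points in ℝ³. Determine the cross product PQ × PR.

PQ = (12, 9, -18)
PR = (-8, -6, 2)
i: 9·2 - (-18)·(-6) = 18 - 108 = -90
j: (-18)·(-8) - 12·2 = 144 - 24 = 120
k: 12·(-6) - 9·(-8) = -72 - (-72) = 0
PQ × PR = (-90, 120, 0)

(-90, 120, 0)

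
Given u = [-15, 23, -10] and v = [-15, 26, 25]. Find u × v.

i: 23·25 - (-10)·26 = 575 - (-260) = 835
j: (-10)·(-15) - (-15)·25 = 150 - (-375) = 525
k: (-15)·26 - 23·(-15) = -390 - (-345) = -45
u × v = (835, 525, -45)

(835, 525, -45)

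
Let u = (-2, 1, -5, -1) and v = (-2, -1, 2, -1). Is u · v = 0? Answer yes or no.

no

u · v = (-2)·(-2) + 1·(-1) + (-5)·2 + (-1)·(-1) = 4 - 1 - 10 + 1 = -6
Nonzero, so the vectors are not orthogonal.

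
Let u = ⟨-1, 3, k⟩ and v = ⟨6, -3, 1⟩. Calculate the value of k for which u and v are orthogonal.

15

u · v = (-1)·6 + 3·(-3) + k·1 = -15 + 1k
Set equal to 0: 1k = 15, so k = 15.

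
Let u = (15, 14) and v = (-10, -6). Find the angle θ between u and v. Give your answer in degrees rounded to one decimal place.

u · v = 15·(-10) + 14·(-6) = -150 - 84 = -234
|u|² = 225 + 196 = 421,  |u| = √421 ≈ 20.518285
|v|² = 100 + 36 = 136,  |v| = √136 ≈ 11.661904
cos θ = -234 / (20.518285 · 11.661904) ≈ -0.97792
θ = arccos(-0.97792) ≈ 167.9°

167.9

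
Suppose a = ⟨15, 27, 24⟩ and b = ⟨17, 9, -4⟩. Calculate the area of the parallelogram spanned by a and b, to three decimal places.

i: 27·(-4) - 24·9 = -108 - 216 = -324
j: 24·17 - 15·(-4) = 408 - (-60) = 468
k: 15·9 - 27·17 = 135 - 459 = -324
a × b = (-324, 468, -324)
|a × b| = √((-324)² + 468² + (-324)²) = √428976 ≈ 654.9626

654.963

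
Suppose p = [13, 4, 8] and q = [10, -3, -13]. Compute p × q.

(-28, 249, -79)

i: 4·(-13) - 8·(-3) = -52 - (-24) = -28
j: 8·10 - 13·(-13) = 80 - (-169) = 249
k: 13·(-3) - 4·10 = -39 - 40 = -79
p × q = (-28, 249, -79)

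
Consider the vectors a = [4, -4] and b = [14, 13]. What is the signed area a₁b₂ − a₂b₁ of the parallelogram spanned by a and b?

4·13 - (-4)·14 = 52 - (-56) = 108

108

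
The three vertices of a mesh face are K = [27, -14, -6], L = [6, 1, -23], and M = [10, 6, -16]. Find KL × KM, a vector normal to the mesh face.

(190, 79, -165)

KL = (-21, 15, -17)
KM = (-17, 20, -10)
i: 15·(-10) - (-17)·20 = -150 - (-340) = 190
j: (-17)·(-17) - (-21)·(-10) = 289 - 210 = 79
k: (-21)·20 - 15·(-17) = -420 - (-255) = -165
KL × KM = (190, 79, -165)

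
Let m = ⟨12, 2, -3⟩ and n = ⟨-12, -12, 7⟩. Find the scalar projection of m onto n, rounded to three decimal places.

m · n = 12·(-12) + 2·(-12) + (-3)·7 = -144 - 24 - 21 = -189
|n| = √(144 + 144 + 49) = √337 ≈ 18.3576
comp_n m = -189 / √337 ≈ -10.295

-10.295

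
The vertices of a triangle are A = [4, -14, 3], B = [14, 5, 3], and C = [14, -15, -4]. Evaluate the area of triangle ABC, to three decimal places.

125.089

AB = (10, 19, 0),  AC = (10, -1, -7)
i: 19·(-7) - 0·(-1) = -133 - 0 = -133
j: 0·10 - 10·(-7) = 0 - (-70) = 70
k: 10·(-1) - 19·10 = -10 - 190 = -200
AB × AC = (-133, 70, -200)
|AB × AC| = √62589 ≈ 250.1779
area = ½ · 250.1779 ≈ 125.089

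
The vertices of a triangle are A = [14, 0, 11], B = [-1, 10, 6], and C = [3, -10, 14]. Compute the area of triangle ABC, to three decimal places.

AB = (-15, 10, -5),  AC = (-11, -10, 3)
i: 10·3 - (-5)·(-10) = 30 - 50 = -20
j: (-5)·(-11) - (-15)·3 = 55 - (-45) = 100
k: (-15)·(-10) - 10·(-11) = 150 - (-110) = 260
AB × AC = (-20, 100, 260)
|AB × AC| = √78000 ≈ 279.2848
area = ½ · 279.2848 ≈ 139.642

139.642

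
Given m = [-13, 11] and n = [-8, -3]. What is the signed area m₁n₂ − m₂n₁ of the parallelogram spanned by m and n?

(-13)·(-3) - 11·(-8) = 39 - (-88) = 127

127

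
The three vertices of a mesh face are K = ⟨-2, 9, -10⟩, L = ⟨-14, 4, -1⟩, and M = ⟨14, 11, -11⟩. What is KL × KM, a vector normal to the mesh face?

KL = (-12, -5, 9)
KM = (16, 2, -1)
i: (-5)·(-1) - 9·2 = 5 - 18 = -13
j: 9·16 - (-12)·(-1) = 144 - 12 = 132
k: (-12)·2 - (-5)·16 = -24 - (-80) = 56
KL × KM = (-13, 132, 56)

(-13, 132, 56)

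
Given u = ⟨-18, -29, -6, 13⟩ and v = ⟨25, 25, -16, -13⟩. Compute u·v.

u · v = (-18)·25 + (-29)·25 + (-6)·(-16) + 13·(-13) = -450 - 725 + 96 - 169 = -1248

-1248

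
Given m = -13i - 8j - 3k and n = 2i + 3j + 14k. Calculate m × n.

i: (-8)·14 - (-3)·3 = -112 - (-9) = -103
j: (-3)·2 - (-13)·14 = -6 - (-182) = 176
k: (-13)·3 - (-8)·2 = -39 - (-16) = -23
m × n = (-103, 176, -23)

(-103, 176, -23)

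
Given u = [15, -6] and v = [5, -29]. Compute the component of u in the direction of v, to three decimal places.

u · v = 15·5 + (-6)·(-29) = 75 + 174 = 249
|v| = √(25 + 841) = √866 ≈ 29.4279
comp_v u = 249 / √866 ≈ 8.461

8.461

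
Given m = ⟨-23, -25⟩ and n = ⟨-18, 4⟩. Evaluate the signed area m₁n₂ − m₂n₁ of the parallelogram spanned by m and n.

(-23)·4 - (-25)·(-18) = -92 - 450 = -542

-542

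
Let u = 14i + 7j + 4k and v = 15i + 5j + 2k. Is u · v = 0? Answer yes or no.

u · v = 14·15 + 7·5 + 4·2 = 210 + 35 + 8 = 253
Nonzero, so the vectors are not orthogonal.

no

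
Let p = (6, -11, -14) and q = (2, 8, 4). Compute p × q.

i: (-11)·4 - (-14)·8 = -44 - (-112) = 68
j: (-14)·2 - 6·4 = -28 - 24 = -52
k: 6·8 - (-11)·2 = 48 - (-22) = 70
p × q = (68, -52, 70)

(68, -52, 70)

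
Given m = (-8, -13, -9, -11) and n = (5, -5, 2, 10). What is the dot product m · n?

m · n = (-8)·5 + (-13)·(-5) + (-9)·2 + (-11)·10 = -40 + 65 - 18 - 110 = -103

-103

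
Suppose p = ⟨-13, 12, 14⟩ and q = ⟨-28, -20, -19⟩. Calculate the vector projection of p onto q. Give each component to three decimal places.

(2.573, 1.838, 1.746)

p · q = (-13)·(-28) + 12·(-20) + 14·(-19) = 364 - 240 - 266 = -142
|q|² = 784 + 400 + 361 = 1545
proj_q p = (-142/1545) · (-28, -20, -19) ≈ (2.573, 1.838, 1.746)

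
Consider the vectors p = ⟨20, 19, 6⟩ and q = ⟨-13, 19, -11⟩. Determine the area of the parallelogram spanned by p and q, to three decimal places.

i: 19·(-11) - 6·19 = -209 - 114 = -323
j: 6·(-13) - 20·(-11) = -78 - (-220) = 142
k: 20·19 - 19·(-13) = 380 - (-247) = 627
p × q = (-323, 142, 627)
|p × q| = √((-323)² + 142² + 627²) = √517622 ≈ 719.4595

719.460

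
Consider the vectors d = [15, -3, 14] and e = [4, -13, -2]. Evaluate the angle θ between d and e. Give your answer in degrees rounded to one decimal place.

75.6

d · e = 15·4 + (-3)·(-13) + 14·(-2) = 60 + 39 - 28 = 71
|d|² = 225 + 9 + 196 = 430,  |d| = √430 ≈ 20.736441
|e|² = 16 + 169 + 4 = 189,  |e| = √189 ≈ 13.747727
cos θ = 71 / (20.736441 · 13.747727) ≈ 0.24905
θ = arccos(0.24905) ≈ 75.6°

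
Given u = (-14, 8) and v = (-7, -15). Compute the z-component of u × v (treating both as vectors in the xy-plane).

266

(-14)·(-15) - 8·(-7) = 210 - (-56) = 266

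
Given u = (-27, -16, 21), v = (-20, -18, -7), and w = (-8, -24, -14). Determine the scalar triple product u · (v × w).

8372

v × w:
i: (-18)·(-14) - (-7)·(-24) = 252 - 168 = 84
j: (-7)·(-8) - (-20)·(-14) = 56 - 280 = -224
k: (-20)·(-24) - (-18)·(-8) = 480 - 144 = 336
v × w = (84, -224, 336)
u · (v × w) = (-27)·84 + (-16)·(-224) + 21·336 = -2268 + 3584 + 7056 = 8372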